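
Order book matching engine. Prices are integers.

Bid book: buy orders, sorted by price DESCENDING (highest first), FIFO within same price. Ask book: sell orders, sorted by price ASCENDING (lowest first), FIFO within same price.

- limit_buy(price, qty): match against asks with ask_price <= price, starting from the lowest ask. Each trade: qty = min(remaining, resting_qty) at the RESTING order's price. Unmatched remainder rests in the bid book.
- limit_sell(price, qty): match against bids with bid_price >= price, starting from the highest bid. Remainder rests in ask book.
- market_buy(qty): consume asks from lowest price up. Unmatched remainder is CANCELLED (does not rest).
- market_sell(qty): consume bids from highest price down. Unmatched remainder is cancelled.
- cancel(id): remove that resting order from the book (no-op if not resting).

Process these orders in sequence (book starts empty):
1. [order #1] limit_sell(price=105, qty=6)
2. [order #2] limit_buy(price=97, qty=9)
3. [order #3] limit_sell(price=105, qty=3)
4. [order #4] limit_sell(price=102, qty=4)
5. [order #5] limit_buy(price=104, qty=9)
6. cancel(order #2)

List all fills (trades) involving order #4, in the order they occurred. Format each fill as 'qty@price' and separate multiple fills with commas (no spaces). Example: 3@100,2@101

Answer: 4@102

Derivation:
After op 1 [order #1] limit_sell(price=105, qty=6): fills=none; bids=[-] asks=[#1:6@105]
After op 2 [order #2] limit_buy(price=97, qty=9): fills=none; bids=[#2:9@97] asks=[#1:6@105]
After op 3 [order #3] limit_sell(price=105, qty=3): fills=none; bids=[#2:9@97] asks=[#1:6@105 #3:3@105]
After op 4 [order #4] limit_sell(price=102, qty=4): fills=none; bids=[#2:9@97] asks=[#4:4@102 #1:6@105 #3:3@105]
After op 5 [order #5] limit_buy(price=104, qty=9): fills=#5x#4:4@102; bids=[#5:5@104 #2:9@97] asks=[#1:6@105 #3:3@105]
After op 6 cancel(order #2): fills=none; bids=[#5:5@104] asks=[#1:6@105 #3:3@105]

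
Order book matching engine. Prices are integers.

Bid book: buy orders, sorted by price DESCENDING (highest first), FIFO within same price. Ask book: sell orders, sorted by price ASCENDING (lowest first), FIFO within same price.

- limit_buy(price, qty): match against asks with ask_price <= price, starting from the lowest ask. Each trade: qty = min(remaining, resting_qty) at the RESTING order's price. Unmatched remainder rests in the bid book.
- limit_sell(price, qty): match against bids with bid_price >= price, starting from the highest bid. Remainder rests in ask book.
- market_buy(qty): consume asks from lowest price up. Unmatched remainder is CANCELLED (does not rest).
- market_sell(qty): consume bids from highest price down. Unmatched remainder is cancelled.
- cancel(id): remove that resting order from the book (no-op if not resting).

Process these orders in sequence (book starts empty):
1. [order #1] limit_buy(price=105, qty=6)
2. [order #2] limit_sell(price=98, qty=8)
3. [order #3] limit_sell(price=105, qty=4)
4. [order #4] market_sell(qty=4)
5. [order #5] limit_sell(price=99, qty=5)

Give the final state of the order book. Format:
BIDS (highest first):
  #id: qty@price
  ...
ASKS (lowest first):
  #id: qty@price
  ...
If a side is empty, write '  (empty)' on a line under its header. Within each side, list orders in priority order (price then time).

After op 1 [order #1] limit_buy(price=105, qty=6): fills=none; bids=[#1:6@105] asks=[-]
After op 2 [order #2] limit_sell(price=98, qty=8): fills=#1x#2:6@105; bids=[-] asks=[#2:2@98]
After op 3 [order #3] limit_sell(price=105, qty=4): fills=none; bids=[-] asks=[#2:2@98 #3:4@105]
After op 4 [order #4] market_sell(qty=4): fills=none; bids=[-] asks=[#2:2@98 #3:4@105]
After op 5 [order #5] limit_sell(price=99, qty=5): fills=none; bids=[-] asks=[#2:2@98 #5:5@99 #3:4@105]

Answer: BIDS (highest first):
  (empty)
ASKS (lowest first):
  #2: 2@98
  #5: 5@99
  #3: 4@105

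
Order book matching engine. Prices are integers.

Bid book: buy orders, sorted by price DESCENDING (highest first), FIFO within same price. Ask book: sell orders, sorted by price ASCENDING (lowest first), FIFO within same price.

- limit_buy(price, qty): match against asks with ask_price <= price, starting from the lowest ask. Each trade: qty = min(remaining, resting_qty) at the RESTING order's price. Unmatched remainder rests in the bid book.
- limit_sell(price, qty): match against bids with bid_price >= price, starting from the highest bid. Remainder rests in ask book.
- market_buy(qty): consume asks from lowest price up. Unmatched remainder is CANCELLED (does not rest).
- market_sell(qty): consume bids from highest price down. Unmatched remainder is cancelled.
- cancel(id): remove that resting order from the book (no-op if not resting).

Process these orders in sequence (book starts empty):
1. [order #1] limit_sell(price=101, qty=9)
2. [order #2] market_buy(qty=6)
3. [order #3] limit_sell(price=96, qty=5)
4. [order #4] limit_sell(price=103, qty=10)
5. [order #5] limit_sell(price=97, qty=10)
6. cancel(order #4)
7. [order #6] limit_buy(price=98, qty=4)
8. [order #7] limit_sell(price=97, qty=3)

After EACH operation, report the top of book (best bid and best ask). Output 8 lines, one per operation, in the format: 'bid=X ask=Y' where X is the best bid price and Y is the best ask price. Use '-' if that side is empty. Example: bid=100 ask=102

After op 1 [order #1] limit_sell(price=101, qty=9): fills=none; bids=[-] asks=[#1:9@101]
After op 2 [order #2] market_buy(qty=6): fills=#2x#1:6@101; bids=[-] asks=[#1:3@101]
After op 3 [order #3] limit_sell(price=96, qty=5): fills=none; bids=[-] asks=[#3:5@96 #1:3@101]
After op 4 [order #4] limit_sell(price=103, qty=10): fills=none; bids=[-] asks=[#3:5@96 #1:3@101 #4:10@103]
After op 5 [order #5] limit_sell(price=97, qty=10): fills=none; bids=[-] asks=[#3:5@96 #5:10@97 #1:3@101 #4:10@103]
After op 6 cancel(order #4): fills=none; bids=[-] asks=[#3:5@96 #5:10@97 #1:3@101]
After op 7 [order #6] limit_buy(price=98, qty=4): fills=#6x#3:4@96; bids=[-] asks=[#3:1@96 #5:10@97 #1:3@101]
After op 8 [order #7] limit_sell(price=97, qty=3): fills=none; bids=[-] asks=[#3:1@96 #5:10@97 #7:3@97 #1:3@101]

Answer: bid=- ask=101
bid=- ask=101
bid=- ask=96
bid=- ask=96
bid=- ask=96
bid=- ask=96
bid=- ask=96
bid=- ask=96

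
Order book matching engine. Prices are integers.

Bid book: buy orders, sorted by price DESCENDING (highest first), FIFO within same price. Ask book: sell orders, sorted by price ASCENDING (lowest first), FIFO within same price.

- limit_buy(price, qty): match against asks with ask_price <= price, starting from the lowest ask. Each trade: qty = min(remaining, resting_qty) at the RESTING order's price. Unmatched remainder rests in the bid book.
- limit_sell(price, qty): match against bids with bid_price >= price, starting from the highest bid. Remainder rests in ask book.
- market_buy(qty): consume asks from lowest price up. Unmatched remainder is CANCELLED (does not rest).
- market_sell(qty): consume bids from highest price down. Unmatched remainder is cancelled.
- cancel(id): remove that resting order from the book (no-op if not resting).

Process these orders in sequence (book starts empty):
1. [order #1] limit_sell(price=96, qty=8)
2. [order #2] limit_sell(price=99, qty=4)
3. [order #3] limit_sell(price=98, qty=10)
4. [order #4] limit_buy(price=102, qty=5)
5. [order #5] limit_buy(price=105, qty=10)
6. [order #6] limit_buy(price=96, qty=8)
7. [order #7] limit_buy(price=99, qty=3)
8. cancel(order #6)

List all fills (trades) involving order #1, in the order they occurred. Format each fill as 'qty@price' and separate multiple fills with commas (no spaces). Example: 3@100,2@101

Answer: 5@96,3@96

Derivation:
After op 1 [order #1] limit_sell(price=96, qty=8): fills=none; bids=[-] asks=[#1:8@96]
After op 2 [order #2] limit_sell(price=99, qty=4): fills=none; bids=[-] asks=[#1:8@96 #2:4@99]
After op 3 [order #3] limit_sell(price=98, qty=10): fills=none; bids=[-] asks=[#1:8@96 #3:10@98 #2:4@99]
After op 4 [order #4] limit_buy(price=102, qty=5): fills=#4x#1:5@96; bids=[-] asks=[#1:3@96 #3:10@98 #2:4@99]
After op 5 [order #5] limit_buy(price=105, qty=10): fills=#5x#1:3@96 #5x#3:7@98; bids=[-] asks=[#3:3@98 #2:4@99]
After op 6 [order #6] limit_buy(price=96, qty=8): fills=none; bids=[#6:8@96] asks=[#3:3@98 #2:4@99]
After op 7 [order #7] limit_buy(price=99, qty=3): fills=#7x#3:3@98; bids=[#6:8@96] asks=[#2:4@99]
After op 8 cancel(order #6): fills=none; bids=[-] asks=[#2:4@99]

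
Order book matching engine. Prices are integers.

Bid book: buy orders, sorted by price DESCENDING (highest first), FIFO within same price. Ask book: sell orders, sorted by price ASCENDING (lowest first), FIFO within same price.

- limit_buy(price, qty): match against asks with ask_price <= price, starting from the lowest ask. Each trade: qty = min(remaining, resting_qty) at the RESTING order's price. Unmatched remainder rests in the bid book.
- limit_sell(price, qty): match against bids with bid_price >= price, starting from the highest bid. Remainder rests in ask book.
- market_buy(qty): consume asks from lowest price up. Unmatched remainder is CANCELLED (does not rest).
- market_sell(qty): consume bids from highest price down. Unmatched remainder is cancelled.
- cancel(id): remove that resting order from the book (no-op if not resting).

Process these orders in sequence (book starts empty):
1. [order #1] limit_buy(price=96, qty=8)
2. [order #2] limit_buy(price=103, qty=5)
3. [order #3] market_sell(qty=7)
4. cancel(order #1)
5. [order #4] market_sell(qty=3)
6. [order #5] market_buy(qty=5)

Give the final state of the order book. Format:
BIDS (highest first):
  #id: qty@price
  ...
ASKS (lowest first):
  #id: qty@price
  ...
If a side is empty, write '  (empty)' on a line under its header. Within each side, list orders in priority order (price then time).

Answer: BIDS (highest first):
  (empty)
ASKS (lowest first):
  (empty)

Derivation:
After op 1 [order #1] limit_buy(price=96, qty=8): fills=none; bids=[#1:8@96] asks=[-]
After op 2 [order #2] limit_buy(price=103, qty=5): fills=none; bids=[#2:5@103 #1:8@96] asks=[-]
After op 3 [order #3] market_sell(qty=7): fills=#2x#3:5@103 #1x#3:2@96; bids=[#1:6@96] asks=[-]
After op 4 cancel(order #1): fills=none; bids=[-] asks=[-]
After op 5 [order #4] market_sell(qty=3): fills=none; bids=[-] asks=[-]
After op 6 [order #5] market_buy(qty=5): fills=none; bids=[-] asks=[-]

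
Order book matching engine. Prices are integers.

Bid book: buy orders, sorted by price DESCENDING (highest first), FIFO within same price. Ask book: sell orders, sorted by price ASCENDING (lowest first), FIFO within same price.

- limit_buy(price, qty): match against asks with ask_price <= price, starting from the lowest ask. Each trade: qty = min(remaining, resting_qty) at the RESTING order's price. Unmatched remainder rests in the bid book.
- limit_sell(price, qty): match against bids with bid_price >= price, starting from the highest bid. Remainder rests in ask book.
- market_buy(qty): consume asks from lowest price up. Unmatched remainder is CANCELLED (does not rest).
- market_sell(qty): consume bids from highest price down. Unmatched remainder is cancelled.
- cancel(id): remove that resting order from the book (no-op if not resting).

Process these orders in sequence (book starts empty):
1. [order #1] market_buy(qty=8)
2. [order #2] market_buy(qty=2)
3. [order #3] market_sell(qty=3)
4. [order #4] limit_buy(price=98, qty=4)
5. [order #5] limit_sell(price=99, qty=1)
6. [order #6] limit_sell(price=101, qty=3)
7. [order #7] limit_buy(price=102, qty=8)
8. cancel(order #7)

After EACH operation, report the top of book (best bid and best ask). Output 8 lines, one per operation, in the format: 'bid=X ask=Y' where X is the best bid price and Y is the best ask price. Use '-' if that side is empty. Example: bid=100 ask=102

Answer: bid=- ask=-
bid=- ask=-
bid=- ask=-
bid=98 ask=-
bid=98 ask=99
bid=98 ask=99
bid=102 ask=-
bid=98 ask=-

Derivation:
After op 1 [order #1] market_buy(qty=8): fills=none; bids=[-] asks=[-]
After op 2 [order #2] market_buy(qty=2): fills=none; bids=[-] asks=[-]
After op 3 [order #3] market_sell(qty=3): fills=none; bids=[-] asks=[-]
After op 4 [order #4] limit_buy(price=98, qty=4): fills=none; bids=[#4:4@98] asks=[-]
After op 5 [order #5] limit_sell(price=99, qty=1): fills=none; bids=[#4:4@98] asks=[#5:1@99]
After op 6 [order #6] limit_sell(price=101, qty=3): fills=none; bids=[#4:4@98] asks=[#5:1@99 #6:3@101]
After op 7 [order #7] limit_buy(price=102, qty=8): fills=#7x#5:1@99 #7x#6:3@101; bids=[#7:4@102 #4:4@98] asks=[-]
After op 8 cancel(order #7): fills=none; bids=[#4:4@98] asks=[-]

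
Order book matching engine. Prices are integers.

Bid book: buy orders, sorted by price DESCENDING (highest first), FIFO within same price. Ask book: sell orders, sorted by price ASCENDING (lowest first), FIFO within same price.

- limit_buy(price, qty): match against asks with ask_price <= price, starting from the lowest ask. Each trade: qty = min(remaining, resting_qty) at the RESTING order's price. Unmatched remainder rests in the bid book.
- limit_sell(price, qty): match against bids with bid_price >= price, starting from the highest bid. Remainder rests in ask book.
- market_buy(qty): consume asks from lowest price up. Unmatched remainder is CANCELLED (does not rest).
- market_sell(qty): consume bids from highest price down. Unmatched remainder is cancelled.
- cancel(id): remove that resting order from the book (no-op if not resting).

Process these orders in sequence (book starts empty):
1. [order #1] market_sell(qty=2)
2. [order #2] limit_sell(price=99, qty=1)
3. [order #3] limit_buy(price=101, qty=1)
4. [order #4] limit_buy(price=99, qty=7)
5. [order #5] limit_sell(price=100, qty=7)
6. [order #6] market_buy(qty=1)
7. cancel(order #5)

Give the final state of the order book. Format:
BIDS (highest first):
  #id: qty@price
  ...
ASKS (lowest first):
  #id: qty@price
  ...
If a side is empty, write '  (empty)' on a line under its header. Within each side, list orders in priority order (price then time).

Answer: BIDS (highest first):
  #4: 7@99
ASKS (lowest first):
  (empty)

Derivation:
After op 1 [order #1] market_sell(qty=2): fills=none; bids=[-] asks=[-]
After op 2 [order #2] limit_sell(price=99, qty=1): fills=none; bids=[-] asks=[#2:1@99]
After op 3 [order #3] limit_buy(price=101, qty=1): fills=#3x#2:1@99; bids=[-] asks=[-]
After op 4 [order #4] limit_buy(price=99, qty=7): fills=none; bids=[#4:7@99] asks=[-]
After op 5 [order #5] limit_sell(price=100, qty=7): fills=none; bids=[#4:7@99] asks=[#5:7@100]
After op 6 [order #6] market_buy(qty=1): fills=#6x#5:1@100; bids=[#4:7@99] asks=[#5:6@100]
After op 7 cancel(order #5): fills=none; bids=[#4:7@99] asks=[-]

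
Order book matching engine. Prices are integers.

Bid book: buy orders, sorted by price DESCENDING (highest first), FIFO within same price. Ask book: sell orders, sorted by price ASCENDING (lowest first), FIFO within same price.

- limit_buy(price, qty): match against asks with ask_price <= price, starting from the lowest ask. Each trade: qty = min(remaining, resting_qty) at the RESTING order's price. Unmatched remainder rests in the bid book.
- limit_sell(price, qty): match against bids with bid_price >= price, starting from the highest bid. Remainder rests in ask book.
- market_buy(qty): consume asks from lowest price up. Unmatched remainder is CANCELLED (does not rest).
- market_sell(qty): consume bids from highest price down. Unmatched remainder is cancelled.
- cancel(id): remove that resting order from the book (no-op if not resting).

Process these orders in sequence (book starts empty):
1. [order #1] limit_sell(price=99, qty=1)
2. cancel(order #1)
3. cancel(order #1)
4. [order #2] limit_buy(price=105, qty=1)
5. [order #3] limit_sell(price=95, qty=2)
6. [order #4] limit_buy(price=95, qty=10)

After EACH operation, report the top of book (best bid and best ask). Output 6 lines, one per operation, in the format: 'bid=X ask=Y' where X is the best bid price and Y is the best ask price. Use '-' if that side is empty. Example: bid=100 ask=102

Answer: bid=- ask=99
bid=- ask=-
bid=- ask=-
bid=105 ask=-
bid=- ask=95
bid=95 ask=-

Derivation:
After op 1 [order #1] limit_sell(price=99, qty=1): fills=none; bids=[-] asks=[#1:1@99]
After op 2 cancel(order #1): fills=none; bids=[-] asks=[-]
After op 3 cancel(order #1): fills=none; bids=[-] asks=[-]
After op 4 [order #2] limit_buy(price=105, qty=1): fills=none; bids=[#2:1@105] asks=[-]
After op 5 [order #3] limit_sell(price=95, qty=2): fills=#2x#3:1@105; bids=[-] asks=[#3:1@95]
After op 6 [order #4] limit_buy(price=95, qty=10): fills=#4x#3:1@95; bids=[#4:9@95] asks=[-]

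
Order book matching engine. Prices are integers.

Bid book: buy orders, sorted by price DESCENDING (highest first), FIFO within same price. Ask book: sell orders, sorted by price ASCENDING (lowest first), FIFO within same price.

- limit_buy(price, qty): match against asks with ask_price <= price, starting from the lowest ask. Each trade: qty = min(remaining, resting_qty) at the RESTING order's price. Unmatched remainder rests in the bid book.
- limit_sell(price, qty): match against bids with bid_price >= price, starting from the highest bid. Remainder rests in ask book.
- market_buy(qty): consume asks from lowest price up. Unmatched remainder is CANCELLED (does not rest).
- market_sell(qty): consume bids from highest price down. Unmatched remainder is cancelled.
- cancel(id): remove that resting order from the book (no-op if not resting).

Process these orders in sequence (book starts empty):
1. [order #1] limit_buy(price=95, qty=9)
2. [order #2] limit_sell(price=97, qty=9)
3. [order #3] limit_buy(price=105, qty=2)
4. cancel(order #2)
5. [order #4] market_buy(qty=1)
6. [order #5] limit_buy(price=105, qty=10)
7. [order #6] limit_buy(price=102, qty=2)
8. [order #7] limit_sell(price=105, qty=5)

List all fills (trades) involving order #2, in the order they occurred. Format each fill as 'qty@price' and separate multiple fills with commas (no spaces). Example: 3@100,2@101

Answer: 2@97

Derivation:
After op 1 [order #1] limit_buy(price=95, qty=9): fills=none; bids=[#1:9@95] asks=[-]
After op 2 [order #2] limit_sell(price=97, qty=9): fills=none; bids=[#1:9@95] asks=[#2:9@97]
After op 3 [order #3] limit_buy(price=105, qty=2): fills=#3x#2:2@97; bids=[#1:9@95] asks=[#2:7@97]
After op 4 cancel(order #2): fills=none; bids=[#1:9@95] asks=[-]
After op 5 [order #4] market_buy(qty=1): fills=none; bids=[#1:9@95] asks=[-]
After op 6 [order #5] limit_buy(price=105, qty=10): fills=none; bids=[#5:10@105 #1:9@95] asks=[-]
After op 7 [order #6] limit_buy(price=102, qty=2): fills=none; bids=[#5:10@105 #6:2@102 #1:9@95] asks=[-]
After op 8 [order #7] limit_sell(price=105, qty=5): fills=#5x#7:5@105; bids=[#5:5@105 #6:2@102 #1:9@95] asks=[-]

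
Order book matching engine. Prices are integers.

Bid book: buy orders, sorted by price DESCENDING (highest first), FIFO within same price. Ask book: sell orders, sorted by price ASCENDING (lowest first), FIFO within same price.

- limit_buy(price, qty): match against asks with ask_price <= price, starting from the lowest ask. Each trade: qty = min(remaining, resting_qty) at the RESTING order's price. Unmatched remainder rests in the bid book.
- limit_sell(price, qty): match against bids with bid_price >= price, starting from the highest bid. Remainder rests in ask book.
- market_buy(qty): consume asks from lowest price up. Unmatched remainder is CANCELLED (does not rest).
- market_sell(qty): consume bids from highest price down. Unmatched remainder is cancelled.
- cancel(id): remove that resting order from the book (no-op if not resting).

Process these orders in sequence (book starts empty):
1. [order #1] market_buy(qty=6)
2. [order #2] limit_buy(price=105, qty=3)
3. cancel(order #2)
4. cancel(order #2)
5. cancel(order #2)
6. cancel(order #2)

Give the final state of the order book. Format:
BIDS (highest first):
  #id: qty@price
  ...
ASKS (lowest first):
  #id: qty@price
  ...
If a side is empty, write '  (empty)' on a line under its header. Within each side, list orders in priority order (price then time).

After op 1 [order #1] market_buy(qty=6): fills=none; bids=[-] asks=[-]
After op 2 [order #2] limit_buy(price=105, qty=3): fills=none; bids=[#2:3@105] asks=[-]
After op 3 cancel(order #2): fills=none; bids=[-] asks=[-]
After op 4 cancel(order #2): fills=none; bids=[-] asks=[-]
After op 5 cancel(order #2): fills=none; bids=[-] asks=[-]
After op 6 cancel(order #2): fills=none; bids=[-] asks=[-]

Answer: BIDS (highest first):
  (empty)
ASKS (lowest first):
  (empty)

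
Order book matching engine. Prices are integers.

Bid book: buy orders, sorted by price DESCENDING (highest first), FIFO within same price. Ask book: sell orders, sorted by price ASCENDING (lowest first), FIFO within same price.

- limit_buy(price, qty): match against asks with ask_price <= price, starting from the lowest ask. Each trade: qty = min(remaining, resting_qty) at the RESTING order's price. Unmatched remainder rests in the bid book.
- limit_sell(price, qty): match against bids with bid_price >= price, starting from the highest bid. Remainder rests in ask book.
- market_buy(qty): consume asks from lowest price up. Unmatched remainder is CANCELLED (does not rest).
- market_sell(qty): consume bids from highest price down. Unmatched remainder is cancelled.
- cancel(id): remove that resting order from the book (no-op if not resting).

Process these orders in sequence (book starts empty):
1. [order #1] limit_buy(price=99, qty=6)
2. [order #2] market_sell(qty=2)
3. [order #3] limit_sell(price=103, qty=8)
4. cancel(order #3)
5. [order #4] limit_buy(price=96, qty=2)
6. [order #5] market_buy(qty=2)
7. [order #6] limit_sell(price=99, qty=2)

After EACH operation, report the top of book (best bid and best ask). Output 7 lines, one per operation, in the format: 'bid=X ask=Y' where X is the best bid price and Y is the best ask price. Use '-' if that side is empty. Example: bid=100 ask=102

Answer: bid=99 ask=-
bid=99 ask=-
bid=99 ask=103
bid=99 ask=-
bid=99 ask=-
bid=99 ask=-
bid=99 ask=-

Derivation:
After op 1 [order #1] limit_buy(price=99, qty=6): fills=none; bids=[#1:6@99] asks=[-]
After op 2 [order #2] market_sell(qty=2): fills=#1x#2:2@99; bids=[#1:4@99] asks=[-]
After op 3 [order #3] limit_sell(price=103, qty=8): fills=none; bids=[#1:4@99] asks=[#3:8@103]
After op 4 cancel(order #3): fills=none; bids=[#1:4@99] asks=[-]
After op 5 [order #4] limit_buy(price=96, qty=2): fills=none; bids=[#1:4@99 #4:2@96] asks=[-]
After op 6 [order #5] market_buy(qty=2): fills=none; bids=[#1:4@99 #4:2@96] asks=[-]
After op 7 [order #6] limit_sell(price=99, qty=2): fills=#1x#6:2@99; bids=[#1:2@99 #4:2@96] asks=[-]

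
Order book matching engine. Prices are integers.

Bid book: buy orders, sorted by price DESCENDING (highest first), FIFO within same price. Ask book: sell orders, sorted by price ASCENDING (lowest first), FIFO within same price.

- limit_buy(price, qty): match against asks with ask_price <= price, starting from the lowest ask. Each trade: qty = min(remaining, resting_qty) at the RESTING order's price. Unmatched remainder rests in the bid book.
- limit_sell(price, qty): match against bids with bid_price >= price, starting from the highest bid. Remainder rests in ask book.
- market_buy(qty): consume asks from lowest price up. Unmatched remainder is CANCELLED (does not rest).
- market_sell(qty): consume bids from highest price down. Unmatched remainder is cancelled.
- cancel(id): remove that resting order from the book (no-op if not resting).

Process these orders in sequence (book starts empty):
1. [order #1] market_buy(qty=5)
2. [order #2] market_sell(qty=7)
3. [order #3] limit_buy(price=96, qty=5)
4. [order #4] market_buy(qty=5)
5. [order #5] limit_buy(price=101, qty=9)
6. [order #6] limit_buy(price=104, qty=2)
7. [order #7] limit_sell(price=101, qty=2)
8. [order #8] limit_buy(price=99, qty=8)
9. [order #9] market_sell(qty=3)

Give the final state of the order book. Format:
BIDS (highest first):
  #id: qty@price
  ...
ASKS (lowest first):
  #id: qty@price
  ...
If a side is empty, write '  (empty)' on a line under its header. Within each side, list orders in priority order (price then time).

After op 1 [order #1] market_buy(qty=5): fills=none; bids=[-] asks=[-]
After op 2 [order #2] market_sell(qty=7): fills=none; bids=[-] asks=[-]
After op 3 [order #3] limit_buy(price=96, qty=5): fills=none; bids=[#3:5@96] asks=[-]
After op 4 [order #4] market_buy(qty=5): fills=none; bids=[#3:5@96] asks=[-]
After op 5 [order #5] limit_buy(price=101, qty=9): fills=none; bids=[#5:9@101 #3:5@96] asks=[-]
After op 6 [order #6] limit_buy(price=104, qty=2): fills=none; bids=[#6:2@104 #5:9@101 #3:5@96] asks=[-]
After op 7 [order #7] limit_sell(price=101, qty=2): fills=#6x#7:2@104; bids=[#5:9@101 #3:5@96] asks=[-]
After op 8 [order #8] limit_buy(price=99, qty=8): fills=none; bids=[#5:9@101 #8:8@99 #3:5@96] asks=[-]
After op 9 [order #9] market_sell(qty=3): fills=#5x#9:3@101; bids=[#5:6@101 #8:8@99 #3:5@96] asks=[-]

Answer: BIDS (highest first):
  #5: 6@101
  #8: 8@99
  #3: 5@96
ASKS (lowest first):
  (empty)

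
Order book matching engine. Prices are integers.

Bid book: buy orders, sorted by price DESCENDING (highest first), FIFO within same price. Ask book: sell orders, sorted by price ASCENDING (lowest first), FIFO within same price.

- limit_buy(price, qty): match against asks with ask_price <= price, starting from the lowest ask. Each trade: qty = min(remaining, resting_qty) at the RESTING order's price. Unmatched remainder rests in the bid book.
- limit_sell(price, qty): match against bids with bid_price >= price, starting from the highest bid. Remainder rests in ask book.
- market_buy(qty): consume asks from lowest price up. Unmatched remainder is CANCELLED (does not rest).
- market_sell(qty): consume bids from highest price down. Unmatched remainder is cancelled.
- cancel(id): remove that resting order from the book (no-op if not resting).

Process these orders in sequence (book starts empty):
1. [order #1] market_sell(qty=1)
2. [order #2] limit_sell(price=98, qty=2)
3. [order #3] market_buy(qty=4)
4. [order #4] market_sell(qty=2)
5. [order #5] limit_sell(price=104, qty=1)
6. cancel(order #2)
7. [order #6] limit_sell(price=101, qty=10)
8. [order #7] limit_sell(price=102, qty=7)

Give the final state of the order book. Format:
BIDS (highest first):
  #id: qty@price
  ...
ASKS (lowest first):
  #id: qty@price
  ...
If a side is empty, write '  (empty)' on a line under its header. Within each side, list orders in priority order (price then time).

After op 1 [order #1] market_sell(qty=1): fills=none; bids=[-] asks=[-]
After op 2 [order #2] limit_sell(price=98, qty=2): fills=none; bids=[-] asks=[#2:2@98]
After op 3 [order #3] market_buy(qty=4): fills=#3x#2:2@98; bids=[-] asks=[-]
After op 4 [order #4] market_sell(qty=2): fills=none; bids=[-] asks=[-]
After op 5 [order #5] limit_sell(price=104, qty=1): fills=none; bids=[-] asks=[#5:1@104]
After op 6 cancel(order #2): fills=none; bids=[-] asks=[#5:1@104]
After op 7 [order #6] limit_sell(price=101, qty=10): fills=none; bids=[-] asks=[#6:10@101 #5:1@104]
After op 8 [order #7] limit_sell(price=102, qty=7): fills=none; bids=[-] asks=[#6:10@101 #7:7@102 #5:1@104]

Answer: BIDS (highest first):
  (empty)
ASKS (lowest first):
  #6: 10@101
  #7: 7@102
  #5: 1@104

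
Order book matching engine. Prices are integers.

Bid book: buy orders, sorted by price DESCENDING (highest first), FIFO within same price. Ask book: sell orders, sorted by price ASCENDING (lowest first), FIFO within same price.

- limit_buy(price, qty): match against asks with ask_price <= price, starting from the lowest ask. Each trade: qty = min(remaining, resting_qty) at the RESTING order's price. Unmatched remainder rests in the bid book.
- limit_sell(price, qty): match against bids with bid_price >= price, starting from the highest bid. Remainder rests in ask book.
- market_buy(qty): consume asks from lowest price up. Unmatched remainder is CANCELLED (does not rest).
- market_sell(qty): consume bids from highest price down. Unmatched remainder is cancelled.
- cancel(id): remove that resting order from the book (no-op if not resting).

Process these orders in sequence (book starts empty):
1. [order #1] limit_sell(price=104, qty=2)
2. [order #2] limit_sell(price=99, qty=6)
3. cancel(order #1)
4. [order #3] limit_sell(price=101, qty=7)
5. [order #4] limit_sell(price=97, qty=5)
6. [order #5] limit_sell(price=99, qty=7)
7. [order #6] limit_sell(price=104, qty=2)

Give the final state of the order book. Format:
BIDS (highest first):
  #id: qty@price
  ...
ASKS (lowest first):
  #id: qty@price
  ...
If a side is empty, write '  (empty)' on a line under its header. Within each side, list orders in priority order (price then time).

Answer: BIDS (highest first):
  (empty)
ASKS (lowest first):
  #4: 5@97
  #2: 6@99
  #5: 7@99
  #3: 7@101
  #6: 2@104

Derivation:
After op 1 [order #1] limit_sell(price=104, qty=2): fills=none; bids=[-] asks=[#1:2@104]
After op 2 [order #2] limit_sell(price=99, qty=6): fills=none; bids=[-] asks=[#2:6@99 #1:2@104]
After op 3 cancel(order #1): fills=none; bids=[-] asks=[#2:6@99]
After op 4 [order #3] limit_sell(price=101, qty=7): fills=none; bids=[-] asks=[#2:6@99 #3:7@101]
After op 5 [order #4] limit_sell(price=97, qty=5): fills=none; bids=[-] asks=[#4:5@97 #2:6@99 #3:7@101]
After op 6 [order #5] limit_sell(price=99, qty=7): fills=none; bids=[-] asks=[#4:5@97 #2:6@99 #5:7@99 #3:7@101]
After op 7 [order #6] limit_sell(price=104, qty=2): fills=none; bids=[-] asks=[#4:5@97 #2:6@99 #5:7@99 #3:7@101 #6:2@104]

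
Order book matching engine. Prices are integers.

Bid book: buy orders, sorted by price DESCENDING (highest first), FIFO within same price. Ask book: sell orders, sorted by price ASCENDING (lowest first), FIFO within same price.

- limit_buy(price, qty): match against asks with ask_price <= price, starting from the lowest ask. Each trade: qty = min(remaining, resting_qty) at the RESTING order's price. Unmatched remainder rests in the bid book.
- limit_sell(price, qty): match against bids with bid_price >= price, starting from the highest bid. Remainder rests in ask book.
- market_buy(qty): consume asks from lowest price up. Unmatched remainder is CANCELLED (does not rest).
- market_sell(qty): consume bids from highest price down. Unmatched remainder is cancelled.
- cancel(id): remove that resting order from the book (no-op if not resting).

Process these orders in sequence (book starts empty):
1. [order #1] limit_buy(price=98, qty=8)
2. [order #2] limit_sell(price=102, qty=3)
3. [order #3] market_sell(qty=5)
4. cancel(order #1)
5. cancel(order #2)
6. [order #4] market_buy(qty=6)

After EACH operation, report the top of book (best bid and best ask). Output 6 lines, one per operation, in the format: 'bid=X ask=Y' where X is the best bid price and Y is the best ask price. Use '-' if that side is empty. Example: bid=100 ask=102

After op 1 [order #1] limit_buy(price=98, qty=8): fills=none; bids=[#1:8@98] asks=[-]
After op 2 [order #2] limit_sell(price=102, qty=3): fills=none; bids=[#1:8@98] asks=[#2:3@102]
After op 3 [order #3] market_sell(qty=5): fills=#1x#3:5@98; bids=[#1:3@98] asks=[#2:3@102]
After op 4 cancel(order #1): fills=none; bids=[-] asks=[#2:3@102]
After op 5 cancel(order #2): fills=none; bids=[-] asks=[-]
After op 6 [order #4] market_buy(qty=6): fills=none; bids=[-] asks=[-]

Answer: bid=98 ask=-
bid=98 ask=102
bid=98 ask=102
bid=- ask=102
bid=- ask=-
bid=- ask=-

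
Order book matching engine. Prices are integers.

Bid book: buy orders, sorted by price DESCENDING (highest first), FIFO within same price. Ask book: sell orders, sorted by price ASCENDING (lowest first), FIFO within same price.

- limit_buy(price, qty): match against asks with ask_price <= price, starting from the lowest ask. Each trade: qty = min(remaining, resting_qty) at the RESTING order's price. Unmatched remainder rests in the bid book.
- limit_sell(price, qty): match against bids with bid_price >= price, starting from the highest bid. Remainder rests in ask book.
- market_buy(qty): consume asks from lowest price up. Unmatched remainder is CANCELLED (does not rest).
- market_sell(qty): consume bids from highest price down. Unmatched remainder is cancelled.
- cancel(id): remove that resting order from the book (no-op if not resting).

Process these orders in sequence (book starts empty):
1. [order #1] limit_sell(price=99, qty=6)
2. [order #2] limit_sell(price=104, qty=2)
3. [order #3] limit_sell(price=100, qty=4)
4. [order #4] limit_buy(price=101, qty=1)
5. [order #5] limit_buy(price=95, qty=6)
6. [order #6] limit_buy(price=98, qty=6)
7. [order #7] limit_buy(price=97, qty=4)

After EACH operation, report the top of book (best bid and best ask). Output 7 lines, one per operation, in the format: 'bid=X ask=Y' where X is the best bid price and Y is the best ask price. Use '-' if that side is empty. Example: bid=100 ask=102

Answer: bid=- ask=99
bid=- ask=99
bid=- ask=99
bid=- ask=99
bid=95 ask=99
bid=98 ask=99
bid=98 ask=99

Derivation:
After op 1 [order #1] limit_sell(price=99, qty=6): fills=none; bids=[-] asks=[#1:6@99]
After op 2 [order #2] limit_sell(price=104, qty=2): fills=none; bids=[-] asks=[#1:6@99 #2:2@104]
After op 3 [order #3] limit_sell(price=100, qty=4): fills=none; bids=[-] asks=[#1:6@99 #3:4@100 #2:2@104]
After op 4 [order #4] limit_buy(price=101, qty=1): fills=#4x#1:1@99; bids=[-] asks=[#1:5@99 #3:4@100 #2:2@104]
After op 5 [order #5] limit_buy(price=95, qty=6): fills=none; bids=[#5:6@95] asks=[#1:5@99 #3:4@100 #2:2@104]
After op 6 [order #6] limit_buy(price=98, qty=6): fills=none; bids=[#6:6@98 #5:6@95] asks=[#1:5@99 #3:4@100 #2:2@104]
After op 7 [order #7] limit_buy(price=97, qty=4): fills=none; bids=[#6:6@98 #7:4@97 #5:6@95] asks=[#1:5@99 #3:4@100 #2:2@104]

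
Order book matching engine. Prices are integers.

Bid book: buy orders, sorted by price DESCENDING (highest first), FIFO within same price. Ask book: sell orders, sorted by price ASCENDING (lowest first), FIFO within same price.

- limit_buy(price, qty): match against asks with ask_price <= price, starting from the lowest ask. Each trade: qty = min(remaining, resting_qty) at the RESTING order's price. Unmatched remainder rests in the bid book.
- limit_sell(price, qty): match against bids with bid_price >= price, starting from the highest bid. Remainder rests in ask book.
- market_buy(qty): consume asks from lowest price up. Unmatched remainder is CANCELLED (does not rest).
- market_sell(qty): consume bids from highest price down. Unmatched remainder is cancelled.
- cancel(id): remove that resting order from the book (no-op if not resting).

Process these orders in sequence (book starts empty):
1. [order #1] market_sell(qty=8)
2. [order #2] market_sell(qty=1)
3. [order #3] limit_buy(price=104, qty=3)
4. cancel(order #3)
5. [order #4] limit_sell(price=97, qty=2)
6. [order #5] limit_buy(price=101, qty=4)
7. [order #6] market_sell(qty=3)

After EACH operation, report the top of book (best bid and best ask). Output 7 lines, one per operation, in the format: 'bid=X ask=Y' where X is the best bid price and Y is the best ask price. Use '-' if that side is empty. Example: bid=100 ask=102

Answer: bid=- ask=-
bid=- ask=-
bid=104 ask=-
bid=- ask=-
bid=- ask=97
bid=101 ask=-
bid=- ask=-

Derivation:
After op 1 [order #1] market_sell(qty=8): fills=none; bids=[-] asks=[-]
After op 2 [order #2] market_sell(qty=1): fills=none; bids=[-] asks=[-]
After op 3 [order #3] limit_buy(price=104, qty=3): fills=none; bids=[#3:3@104] asks=[-]
After op 4 cancel(order #3): fills=none; bids=[-] asks=[-]
After op 5 [order #4] limit_sell(price=97, qty=2): fills=none; bids=[-] asks=[#4:2@97]
After op 6 [order #5] limit_buy(price=101, qty=4): fills=#5x#4:2@97; bids=[#5:2@101] asks=[-]
After op 7 [order #6] market_sell(qty=3): fills=#5x#6:2@101; bids=[-] asks=[-]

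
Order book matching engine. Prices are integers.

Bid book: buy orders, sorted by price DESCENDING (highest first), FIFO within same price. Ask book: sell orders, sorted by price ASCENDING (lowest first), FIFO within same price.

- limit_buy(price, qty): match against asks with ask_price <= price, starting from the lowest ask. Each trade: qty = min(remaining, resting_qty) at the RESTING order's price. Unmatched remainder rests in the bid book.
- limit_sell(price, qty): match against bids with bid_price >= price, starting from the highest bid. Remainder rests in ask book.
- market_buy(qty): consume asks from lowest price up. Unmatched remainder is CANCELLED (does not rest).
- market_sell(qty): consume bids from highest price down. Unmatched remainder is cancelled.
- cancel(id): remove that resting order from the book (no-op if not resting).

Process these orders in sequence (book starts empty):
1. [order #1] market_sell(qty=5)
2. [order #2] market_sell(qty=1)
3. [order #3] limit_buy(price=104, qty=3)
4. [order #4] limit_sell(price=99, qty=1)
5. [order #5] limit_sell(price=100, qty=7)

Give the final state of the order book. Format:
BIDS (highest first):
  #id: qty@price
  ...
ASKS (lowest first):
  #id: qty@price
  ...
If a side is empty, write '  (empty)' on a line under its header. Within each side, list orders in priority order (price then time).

After op 1 [order #1] market_sell(qty=5): fills=none; bids=[-] asks=[-]
After op 2 [order #2] market_sell(qty=1): fills=none; bids=[-] asks=[-]
After op 3 [order #3] limit_buy(price=104, qty=3): fills=none; bids=[#3:3@104] asks=[-]
After op 4 [order #4] limit_sell(price=99, qty=1): fills=#3x#4:1@104; bids=[#3:2@104] asks=[-]
After op 5 [order #5] limit_sell(price=100, qty=7): fills=#3x#5:2@104; bids=[-] asks=[#5:5@100]

Answer: BIDS (highest first):
  (empty)
ASKS (lowest first):
  #5: 5@100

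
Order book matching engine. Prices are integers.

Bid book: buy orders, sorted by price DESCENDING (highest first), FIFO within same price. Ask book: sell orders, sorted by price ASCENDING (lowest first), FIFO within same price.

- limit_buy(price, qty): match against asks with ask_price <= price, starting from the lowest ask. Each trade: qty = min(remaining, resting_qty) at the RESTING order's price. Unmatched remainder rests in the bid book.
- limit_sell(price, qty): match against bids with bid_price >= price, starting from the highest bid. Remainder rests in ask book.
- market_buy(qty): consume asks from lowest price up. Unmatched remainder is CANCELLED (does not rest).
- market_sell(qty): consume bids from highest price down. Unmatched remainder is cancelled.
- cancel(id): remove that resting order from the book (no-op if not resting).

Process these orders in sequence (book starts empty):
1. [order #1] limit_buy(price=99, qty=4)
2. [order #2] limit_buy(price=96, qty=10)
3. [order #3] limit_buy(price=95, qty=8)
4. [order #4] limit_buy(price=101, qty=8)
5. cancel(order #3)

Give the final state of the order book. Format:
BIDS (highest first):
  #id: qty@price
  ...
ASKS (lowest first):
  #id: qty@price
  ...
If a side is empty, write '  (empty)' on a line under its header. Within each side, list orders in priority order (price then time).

Answer: BIDS (highest first):
  #4: 8@101
  #1: 4@99
  #2: 10@96
ASKS (lowest first):
  (empty)

Derivation:
After op 1 [order #1] limit_buy(price=99, qty=4): fills=none; bids=[#1:4@99] asks=[-]
After op 2 [order #2] limit_buy(price=96, qty=10): fills=none; bids=[#1:4@99 #2:10@96] asks=[-]
After op 3 [order #3] limit_buy(price=95, qty=8): fills=none; bids=[#1:4@99 #2:10@96 #3:8@95] asks=[-]
After op 4 [order #4] limit_buy(price=101, qty=8): fills=none; bids=[#4:8@101 #1:4@99 #2:10@96 #3:8@95] asks=[-]
After op 5 cancel(order #3): fills=none; bids=[#4:8@101 #1:4@99 #2:10@96] asks=[-]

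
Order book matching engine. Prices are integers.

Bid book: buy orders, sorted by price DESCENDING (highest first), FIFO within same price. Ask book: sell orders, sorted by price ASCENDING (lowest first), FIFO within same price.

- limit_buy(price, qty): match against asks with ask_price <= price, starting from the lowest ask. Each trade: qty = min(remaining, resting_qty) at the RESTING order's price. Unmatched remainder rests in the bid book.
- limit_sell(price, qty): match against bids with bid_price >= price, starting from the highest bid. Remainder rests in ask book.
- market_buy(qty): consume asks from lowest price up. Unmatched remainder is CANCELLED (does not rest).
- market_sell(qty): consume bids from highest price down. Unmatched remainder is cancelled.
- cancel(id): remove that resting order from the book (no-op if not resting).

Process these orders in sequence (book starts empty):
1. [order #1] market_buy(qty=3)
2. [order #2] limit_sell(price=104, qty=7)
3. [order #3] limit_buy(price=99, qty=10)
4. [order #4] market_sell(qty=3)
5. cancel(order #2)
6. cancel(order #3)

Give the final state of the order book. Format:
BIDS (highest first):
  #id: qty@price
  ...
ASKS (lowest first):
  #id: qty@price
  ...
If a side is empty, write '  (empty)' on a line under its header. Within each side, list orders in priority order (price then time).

Answer: BIDS (highest first):
  (empty)
ASKS (lowest first):
  (empty)

Derivation:
After op 1 [order #1] market_buy(qty=3): fills=none; bids=[-] asks=[-]
After op 2 [order #2] limit_sell(price=104, qty=7): fills=none; bids=[-] asks=[#2:7@104]
After op 3 [order #3] limit_buy(price=99, qty=10): fills=none; bids=[#3:10@99] asks=[#2:7@104]
After op 4 [order #4] market_sell(qty=3): fills=#3x#4:3@99; bids=[#3:7@99] asks=[#2:7@104]
After op 5 cancel(order #2): fills=none; bids=[#3:7@99] asks=[-]
After op 6 cancel(order #3): fills=none; bids=[-] asks=[-]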